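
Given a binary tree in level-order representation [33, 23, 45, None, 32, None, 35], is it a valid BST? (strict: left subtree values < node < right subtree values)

Level-order array: [33, 23, 45, None, 32, None, 35]
Validate using subtree bounds (lo, hi): at each node, require lo < value < hi,
then recurse left with hi=value and right with lo=value.
Preorder trace (stopping at first violation):
  at node 33 with bounds (-inf, +inf): OK
  at node 23 with bounds (-inf, 33): OK
  at node 32 with bounds (23, 33): OK
  at node 45 with bounds (33, +inf): OK
  at node 35 with bounds (45, +inf): VIOLATION
Node 35 violates its bound: not (45 < 35 < +inf).
Result: Not a valid BST


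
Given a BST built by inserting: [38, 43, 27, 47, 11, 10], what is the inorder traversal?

Tree insertion order: [38, 43, 27, 47, 11, 10]
Tree (level-order array): [38, 27, 43, 11, None, None, 47, 10]
Inorder traversal: [10, 11, 27, 38, 43, 47]


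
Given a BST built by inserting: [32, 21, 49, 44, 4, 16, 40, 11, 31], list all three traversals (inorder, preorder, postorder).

Tree insertion order: [32, 21, 49, 44, 4, 16, 40, 11, 31]
Tree (level-order array): [32, 21, 49, 4, 31, 44, None, None, 16, None, None, 40, None, 11]
Inorder (L, root, R): [4, 11, 16, 21, 31, 32, 40, 44, 49]
Preorder (root, L, R): [32, 21, 4, 16, 11, 31, 49, 44, 40]
Postorder (L, R, root): [11, 16, 4, 31, 21, 40, 44, 49, 32]


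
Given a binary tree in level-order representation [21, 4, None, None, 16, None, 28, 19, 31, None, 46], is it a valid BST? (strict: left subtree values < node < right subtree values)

Level-order array: [21, 4, None, None, 16, None, 28, 19, 31, None, 46]
Validate using subtree bounds (lo, hi): at each node, require lo < value < hi,
then recurse left with hi=value and right with lo=value.
Preorder trace (stopping at first violation):
  at node 21 with bounds (-inf, +inf): OK
  at node 4 with bounds (-inf, 21): OK
  at node 16 with bounds (4, 21): OK
  at node 28 with bounds (16, 21): VIOLATION
Node 28 violates its bound: not (16 < 28 < 21).
Result: Not a valid BST


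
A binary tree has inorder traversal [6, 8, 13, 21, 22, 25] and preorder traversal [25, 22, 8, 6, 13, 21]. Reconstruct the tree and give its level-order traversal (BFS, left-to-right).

Inorder:  [6, 8, 13, 21, 22, 25]
Preorder: [25, 22, 8, 6, 13, 21]
Algorithm: preorder visits root first, so consume preorder in order;
for each root, split the current inorder slice at that value into
left-subtree inorder and right-subtree inorder, then recurse.
Recursive splits:
  root=25; inorder splits into left=[6, 8, 13, 21, 22], right=[]
  root=22; inorder splits into left=[6, 8, 13, 21], right=[]
  root=8; inorder splits into left=[6], right=[13, 21]
  root=6; inorder splits into left=[], right=[]
  root=13; inorder splits into left=[], right=[21]
  root=21; inorder splits into left=[], right=[]
Reconstructed level-order: [25, 22, 8, 6, 13, 21]


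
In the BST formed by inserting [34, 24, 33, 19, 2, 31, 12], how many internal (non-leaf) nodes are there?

Tree built from: [34, 24, 33, 19, 2, 31, 12]
Tree (level-order array): [34, 24, None, 19, 33, 2, None, 31, None, None, 12]
Rule: An internal node has at least one child.
Per-node child counts:
  node 34: 1 child(ren)
  node 24: 2 child(ren)
  node 19: 1 child(ren)
  node 2: 1 child(ren)
  node 12: 0 child(ren)
  node 33: 1 child(ren)
  node 31: 0 child(ren)
Matching nodes: [34, 24, 19, 2, 33]
Count of internal (non-leaf) nodes: 5


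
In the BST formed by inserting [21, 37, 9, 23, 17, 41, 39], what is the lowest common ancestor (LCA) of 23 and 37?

Tree insertion order: [21, 37, 9, 23, 17, 41, 39]
Tree (level-order array): [21, 9, 37, None, 17, 23, 41, None, None, None, None, 39]
In a BST, the LCA of p=23, q=37 is the first node v on the
root-to-leaf path with p <= v <= q (go left if both < v, right if both > v).
Walk from root:
  at 21: both 23 and 37 > 21, go right
  at 37: 23 <= 37 <= 37, this is the LCA
LCA = 37


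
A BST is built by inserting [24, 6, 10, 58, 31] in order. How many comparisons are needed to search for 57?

Search path for 57: 24 -> 58 -> 31
Found: False
Comparisons: 3


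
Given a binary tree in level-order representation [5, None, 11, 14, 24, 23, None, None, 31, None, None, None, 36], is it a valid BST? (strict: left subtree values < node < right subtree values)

Level-order array: [5, None, 11, 14, 24, 23, None, None, 31, None, None, None, 36]
Validate using subtree bounds (lo, hi): at each node, require lo < value < hi,
then recurse left with hi=value and right with lo=value.
Preorder trace (stopping at first violation):
  at node 5 with bounds (-inf, +inf): OK
  at node 11 with bounds (5, +inf): OK
  at node 14 with bounds (5, 11): VIOLATION
Node 14 violates its bound: not (5 < 14 < 11).
Result: Not a valid BST


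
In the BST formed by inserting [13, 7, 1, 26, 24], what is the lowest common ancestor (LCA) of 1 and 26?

Tree insertion order: [13, 7, 1, 26, 24]
Tree (level-order array): [13, 7, 26, 1, None, 24]
In a BST, the LCA of p=1, q=26 is the first node v on the
root-to-leaf path with p <= v <= q (go left if both < v, right if both > v).
Walk from root:
  at 13: 1 <= 13 <= 26, this is the LCA
LCA = 13


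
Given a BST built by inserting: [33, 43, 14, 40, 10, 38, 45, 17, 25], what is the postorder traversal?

Tree insertion order: [33, 43, 14, 40, 10, 38, 45, 17, 25]
Tree (level-order array): [33, 14, 43, 10, 17, 40, 45, None, None, None, 25, 38]
Postorder traversal: [10, 25, 17, 14, 38, 40, 45, 43, 33]


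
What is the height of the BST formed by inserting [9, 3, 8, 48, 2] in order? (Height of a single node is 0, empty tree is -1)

Insertion order: [9, 3, 8, 48, 2]
Tree (level-order array): [9, 3, 48, 2, 8]
Compute height bottom-up (empty subtree = -1):
  height(2) = 1 + max(-1, -1) = 0
  height(8) = 1 + max(-1, -1) = 0
  height(3) = 1 + max(0, 0) = 1
  height(48) = 1 + max(-1, -1) = 0
  height(9) = 1 + max(1, 0) = 2
Height = 2


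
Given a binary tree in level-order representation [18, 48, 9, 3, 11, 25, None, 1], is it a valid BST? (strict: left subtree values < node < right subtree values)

Level-order array: [18, 48, 9, 3, 11, 25, None, 1]
Validate using subtree bounds (lo, hi): at each node, require lo < value < hi,
then recurse left with hi=value and right with lo=value.
Preorder trace (stopping at first violation):
  at node 18 with bounds (-inf, +inf): OK
  at node 48 with bounds (-inf, 18): VIOLATION
Node 48 violates its bound: not (-inf < 48 < 18).
Result: Not a valid BST


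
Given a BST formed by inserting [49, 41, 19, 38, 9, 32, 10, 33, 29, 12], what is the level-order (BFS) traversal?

Tree insertion order: [49, 41, 19, 38, 9, 32, 10, 33, 29, 12]
Tree (level-order array): [49, 41, None, 19, None, 9, 38, None, 10, 32, None, None, 12, 29, 33]
BFS from the root, enqueuing left then right child of each popped node:
  queue [49] -> pop 49, enqueue [41], visited so far: [49]
  queue [41] -> pop 41, enqueue [19], visited so far: [49, 41]
  queue [19] -> pop 19, enqueue [9, 38], visited so far: [49, 41, 19]
  queue [9, 38] -> pop 9, enqueue [10], visited so far: [49, 41, 19, 9]
  queue [38, 10] -> pop 38, enqueue [32], visited so far: [49, 41, 19, 9, 38]
  queue [10, 32] -> pop 10, enqueue [12], visited so far: [49, 41, 19, 9, 38, 10]
  queue [32, 12] -> pop 32, enqueue [29, 33], visited so far: [49, 41, 19, 9, 38, 10, 32]
  queue [12, 29, 33] -> pop 12, enqueue [none], visited so far: [49, 41, 19, 9, 38, 10, 32, 12]
  queue [29, 33] -> pop 29, enqueue [none], visited so far: [49, 41, 19, 9, 38, 10, 32, 12, 29]
  queue [33] -> pop 33, enqueue [none], visited so far: [49, 41, 19, 9, 38, 10, 32, 12, 29, 33]
Result: [49, 41, 19, 9, 38, 10, 32, 12, 29, 33]


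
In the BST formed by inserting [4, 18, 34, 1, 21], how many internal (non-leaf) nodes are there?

Tree built from: [4, 18, 34, 1, 21]
Tree (level-order array): [4, 1, 18, None, None, None, 34, 21]
Rule: An internal node has at least one child.
Per-node child counts:
  node 4: 2 child(ren)
  node 1: 0 child(ren)
  node 18: 1 child(ren)
  node 34: 1 child(ren)
  node 21: 0 child(ren)
Matching nodes: [4, 18, 34]
Count of internal (non-leaf) nodes: 3


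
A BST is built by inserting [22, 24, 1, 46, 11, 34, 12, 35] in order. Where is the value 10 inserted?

Starting tree (level order): [22, 1, 24, None, 11, None, 46, None, 12, 34, None, None, None, None, 35]
Insertion path: 22 -> 1 -> 11
Result: insert 10 as left child of 11
Final tree (level order): [22, 1, 24, None, 11, None, 46, 10, 12, 34, None, None, None, None, None, None, 35]


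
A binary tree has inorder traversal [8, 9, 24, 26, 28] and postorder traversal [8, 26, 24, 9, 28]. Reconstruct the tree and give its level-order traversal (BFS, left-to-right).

Inorder:   [8, 9, 24, 26, 28]
Postorder: [8, 26, 24, 9, 28]
Algorithm: postorder visits root last, so walk postorder right-to-left;
each value is the root of the current inorder slice — split it at that
value, recurse on the right subtree first, then the left.
Recursive splits:
  root=28; inorder splits into left=[8, 9, 24, 26], right=[]
  root=9; inorder splits into left=[8], right=[24, 26]
  root=24; inorder splits into left=[], right=[26]
  root=26; inorder splits into left=[], right=[]
  root=8; inorder splits into left=[], right=[]
Reconstructed level-order: [28, 9, 8, 24, 26]


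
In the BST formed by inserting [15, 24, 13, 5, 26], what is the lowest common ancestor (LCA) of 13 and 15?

Tree insertion order: [15, 24, 13, 5, 26]
Tree (level-order array): [15, 13, 24, 5, None, None, 26]
In a BST, the LCA of p=13, q=15 is the first node v on the
root-to-leaf path with p <= v <= q (go left if both < v, right if both > v).
Walk from root:
  at 15: 13 <= 15 <= 15, this is the LCA
LCA = 15


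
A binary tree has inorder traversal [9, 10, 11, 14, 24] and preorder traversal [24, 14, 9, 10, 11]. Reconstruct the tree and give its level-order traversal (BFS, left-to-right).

Inorder:  [9, 10, 11, 14, 24]
Preorder: [24, 14, 9, 10, 11]
Algorithm: preorder visits root first, so consume preorder in order;
for each root, split the current inorder slice at that value into
left-subtree inorder and right-subtree inorder, then recurse.
Recursive splits:
  root=24; inorder splits into left=[9, 10, 11, 14], right=[]
  root=14; inorder splits into left=[9, 10, 11], right=[]
  root=9; inorder splits into left=[], right=[10, 11]
  root=10; inorder splits into left=[], right=[11]
  root=11; inorder splits into left=[], right=[]
Reconstructed level-order: [24, 14, 9, 10, 11]


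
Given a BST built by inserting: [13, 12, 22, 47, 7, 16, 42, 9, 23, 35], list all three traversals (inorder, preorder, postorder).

Tree insertion order: [13, 12, 22, 47, 7, 16, 42, 9, 23, 35]
Tree (level-order array): [13, 12, 22, 7, None, 16, 47, None, 9, None, None, 42, None, None, None, 23, None, None, 35]
Inorder (L, root, R): [7, 9, 12, 13, 16, 22, 23, 35, 42, 47]
Preorder (root, L, R): [13, 12, 7, 9, 22, 16, 47, 42, 23, 35]
Postorder (L, R, root): [9, 7, 12, 16, 35, 23, 42, 47, 22, 13]


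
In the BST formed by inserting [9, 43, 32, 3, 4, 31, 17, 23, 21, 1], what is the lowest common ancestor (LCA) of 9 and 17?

Tree insertion order: [9, 43, 32, 3, 4, 31, 17, 23, 21, 1]
Tree (level-order array): [9, 3, 43, 1, 4, 32, None, None, None, None, None, 31, None, 17, None, None, 23, 21]
In a BST, the LCA of p=9, q=17 is the first node v on the
root-to-leaf path with p <= v <= q (go left if both < v, right if both > v).
Walk from root:
  at 9: 9 <= 9 <= 17, this is the LCA
LCA = 9


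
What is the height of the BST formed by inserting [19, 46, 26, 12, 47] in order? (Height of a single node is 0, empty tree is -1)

Insertion order: [19, 46, 26, 12, 47]
Tree (level-order array): [19, 12, 46, None, None, 26, 47]
Compute height bottom-up (empty subtree = -1):
  height(12) = 1 + max(-1, -1) = 0
  height(26) = 1 + max(-1, -1) = 0
  height(47) = 1 + max(-1, -1) = 0
  height(46) = 1 + max(0, 0) = 1
  height(19) = 1 + max(0, 1) = 2
Height = 2


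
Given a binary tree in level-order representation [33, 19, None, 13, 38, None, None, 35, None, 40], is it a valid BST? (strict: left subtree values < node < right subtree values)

Level-order array: [33, 19, None, 13, 38, None, None, 35, None, 40]
Validate using subtree bounds (lo, hi): at each node, require lo < value < hi,
then recurse left with hi=value and right with lo=value.
Preorder trace (stopping at first violation):
  at node 33 with bounds (-inf, +inf): OK
  at node 19 with bounds (-inf, 33): OK
  at node 13 with bounds (-inf, 19): OK
  at node 38 with bounds (19, 33): VIOLATION
Node 38 violates its bound: not (19 < 38 < 33).
Result: Not a valid BST


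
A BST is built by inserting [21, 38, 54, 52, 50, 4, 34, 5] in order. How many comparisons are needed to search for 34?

Search path for 34: 21 -> 38 -> 34
Found: True
Comparisons: 3


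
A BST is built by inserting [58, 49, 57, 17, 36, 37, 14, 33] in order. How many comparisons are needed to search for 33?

Search path for 33: 58 -> 49 -> 17 -> 36 -> 33
Found: True
Comparisons: 5


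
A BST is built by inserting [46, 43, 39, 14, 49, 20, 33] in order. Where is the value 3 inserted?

Starting tree (level order): [46, 43, 49, 39, None, None, None, 14, None, None, 20, None, 33]
Insertion path: 46 -> 43 -> 39 -> 14
Result: insert 3 as left child of 14
Final tree (level order): [46, 43, 49, 39, None, None, None, 14, None, 3, 20, None, None, None, 33]


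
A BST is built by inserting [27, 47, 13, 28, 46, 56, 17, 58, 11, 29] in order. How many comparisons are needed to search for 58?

Search path for 58: 27 -> 47 -> 56 -> 58
Found: True
Comparisons: 4


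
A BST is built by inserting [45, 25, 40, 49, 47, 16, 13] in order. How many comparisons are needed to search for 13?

Search path for 13: 45 -> 25 -> 16 -> 13
Found: True
Comparisons: 4


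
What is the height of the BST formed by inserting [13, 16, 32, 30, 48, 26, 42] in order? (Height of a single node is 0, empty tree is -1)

Insertion order: [13, 16, 32, 30, 48, 26, 42]
Tree (level-order array): [13, None, 16, None, 32, 30, 48, 26, None, 42]
Compute height bottom-up (empty subtree = -1):
  height(26) = 1 + max(-1, -1) = 0
  height(30) = 1 + max(0, -1) = 1
  height(42) = 1 + max(-1, -1) = 0
  height(48) = 1 + max(0, -1) = 1
  height(32) = 1 + max(1, 1) = 2
  height(16) = 1 + max(-1, 2) = 3
  height(13) = 1 + max(-1, 3) = 4
Height = 4


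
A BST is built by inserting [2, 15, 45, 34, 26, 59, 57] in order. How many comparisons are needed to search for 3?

Search path for 3: 2 -> 15
Found: False
Comparisons: 2


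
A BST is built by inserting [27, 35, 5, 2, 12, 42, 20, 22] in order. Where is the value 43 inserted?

Starting tree (level order): [27, 5, 35, 2, 12, None, 42, None, None, None, 20, None, None, None, 22]
Insertion path: 27 -> 35 -> 42
Result: insert 43 as right child of 42
Final tree (level order): [27, 5, 35, 2, 12, None, 42, None, None, None, 20, None, 43, None, 22]


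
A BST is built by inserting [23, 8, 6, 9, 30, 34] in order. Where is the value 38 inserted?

Starting tree (level order): [23, 8, 30, 6, 9, None, 34]
Insertion path: 23 -> 30 -> 34
Result: insert 38 as right child of 34
Final tree (level order): [23, 8, 30, 6, 9, None, 34, None, None, None, None, None, 38]


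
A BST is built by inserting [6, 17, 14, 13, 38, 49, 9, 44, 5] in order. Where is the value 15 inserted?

Starting tree (level order): [6, 5, 17, None, None, 14, 38, 13, None, None, 49, 9, None, 44]
Insertion path: 6 -> 17 -> 14
Result: insert 15 as right child of 14
Final tree (level order): [6, 5, 17, None, None, 14, 38, 13, 15, None, 49, 9, None, None, None, 44]


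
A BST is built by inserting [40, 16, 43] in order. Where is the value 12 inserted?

Starting tree (level order): [40, 16, 43]
Insertion path: 40 -> 16
Result: insert 12 as left child of 16
Final tree (level order): [40, 16, 43, 12]


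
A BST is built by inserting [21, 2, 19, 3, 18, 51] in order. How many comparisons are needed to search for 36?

Search path for 36: 21 -> 51
Found: False
Comparisons: 2


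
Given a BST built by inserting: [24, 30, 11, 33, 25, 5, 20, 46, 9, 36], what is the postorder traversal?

Tree insertion order: [24, 30, 11, 33, 25, 5, 20, 46, 9, 36]
Tree (level-order array): [24, 11, 30, 5, 20, 25, 33, None, 9, None, None, None, None, None, 46, None, None, 36]
Postorder traversal: [9, 5, 20, 11, 25, 36, 46, 33, 30, 24]


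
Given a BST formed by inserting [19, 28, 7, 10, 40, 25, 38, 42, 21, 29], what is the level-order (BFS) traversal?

Tree insertion order: [19, 28, 7, 10, 40, 25, 38, 42, 21, 29]
Tree (level-order array): [19, 7, 28, None, 10, 25, 40, None, None, 21, None, 38, 42, None, None, 29]
BFS from the root, enqueuing left then right child of each popped node:
  queue [19] -> pop 19, enqueue [7, 28], visited so far: [19]
  queue [7, 28] -> pop 7, enqueue [10], visited so far: [19, 7]
  queue [28, 10] -> pop 28, enqueue [25, 40], visited so far: [19, 7, 28]
  queue [10, 25, 40] -> pop 10, enqueue [none], visited so far: [19, 7, 28, 10]
  queue [25, 40] -> pop 25, enqueue [21], visited so far: [19, 7, 28, 10, 25]
  queue [40, 21] -> pop 40, enqueue [38, 42], visited so far: [19, 7, 28, 10, 25, 40]
  queue [21, 38, 42] -> pop 21, enqueue [none], visited so far: [19, 7, 28, 10, 25, 40, 21]
  queue [38, 42] -> pop 38, enqueue [29], visited so far: [19, 7, 28, 10, 25, 40, 21, 38]
  queue [42, 29] -> pop 42, enqueue [none], visited so far: [19, 7, 28, 10, 25, 40, 21, 38, 42]
  queue [29] -> pop 29, enqueue [none], visited so far: [19, 7, 28, 10, 25, 40, 21, 38, 42, 29]
Result: [19, 7, 28, 10, 25, 40, 21, 38, 42, 29]


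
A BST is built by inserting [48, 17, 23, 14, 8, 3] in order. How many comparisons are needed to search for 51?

Search path for 51: 48
Found: False
Comparisons: 1


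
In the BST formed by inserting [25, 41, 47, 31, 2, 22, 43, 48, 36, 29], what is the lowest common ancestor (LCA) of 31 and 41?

Tree insertion order: [25, 41, 47, 31, 2, 22, 43, 48, 36, 29]
Tree (level-order array): [25, 2, 41, None, 22, 31, 47, None, None, 29, 36, 43, 48]
In a BST, the LCA of p=31, q=41 is the first node v on the
root-to-leaf path with p <= v <= q (go left if both < v, right if both > v).
Walk from root:
  at 25: both 31 and 41 > 25, go right
  at 41: 31 <= 41 <= 41, this is the LCA
LCA = 41


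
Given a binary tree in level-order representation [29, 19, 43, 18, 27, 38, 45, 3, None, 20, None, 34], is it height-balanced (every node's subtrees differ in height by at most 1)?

Tree (level-order array): [29, 19, 43, 18, 27, 38, 45, 3, None, 20, None, 34]
Definition: a tree is height-balanced if, at every node, |h(left) - h(right)| <= 1 (empty subtree has height -1).
Bottom-up per-node check:
  node 3: h_left=-1, h_right=-1, diff=0 [OK], height=0
  node 18: h_left=0, h_right=-1, diff=1 [OK], height=1
  node 20: h_left=-1, h_right=-1, diff=0 [OK], height=0
  node 27: h_left=0, h_right=-1, diff=1 [OK], height=1
  node 19: h_left=1, h_right=1, diff=0 [OK], height=2
  node 34: h_left=-1, h_right=-1, diff=0 [OK], height=0
  node 38: h_left=0, h_right=-1, diff=1 [OK], height=1
  node 45: h_left=-1, h_right=-1, diff=0 [OK], height=0
  node 43: h_left=1, h_right=0, diff=1 [OK], height=2
  node 29: h_left=2, h_right=2, diff=0 [OK], height=3
All nodes satisfy the balance condition.
Result: Balanced


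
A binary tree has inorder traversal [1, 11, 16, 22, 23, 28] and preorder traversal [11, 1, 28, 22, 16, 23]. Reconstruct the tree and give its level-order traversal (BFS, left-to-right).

Inorder:  [1, 11, 16, 22, 23, 28]
Preorder: [11, 1, 28, 22, 16, 23]
Algorithm: preorder visits root first, so consume preorder in order;
for each root, split the current inorder slice at that value into
left-subtree inorder and right-subtree inorder, then recurse.
Recursive splits:
  root=11; inorder splits into left=[1], right=[16, 22, 23, 28]
  root=1; inorder splits into left=[], right=[]
  root=28; inorder splits into left=[16, 22, 23], right=[]
  root=22; inorder splits into left=[16], right=[23]
  root=16; inorder splits into left=[], right=[]
  root=23; inorder splits into left=[], right=[]
Reconstructed level-order: [11, 1, 28, 22, 16, 23]


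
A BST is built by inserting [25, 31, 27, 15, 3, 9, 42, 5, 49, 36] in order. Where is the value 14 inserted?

Starting tree (level order): [25, 15, 31, 3, None, 27, 42, None, 9, None, None, 36, 49, 5]
Insertion path: 25 -> 15 -> 3 -> 9
Result: insert 14 as right child of 9
Final tree (level order): [25, 15, 31, 3, None, 27, 42, None, 9, None, None, 36, 49, 5, 14]


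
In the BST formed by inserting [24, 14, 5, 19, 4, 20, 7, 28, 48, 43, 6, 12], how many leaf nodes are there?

Tree built from: [24, 14, 5, 19, 4, 20, 7, 28, 48, 43, 6, 12]
Tree (level-order array): [24, 14, 28, 5, 19, None, 48, 4, 7, None, 20, 43, None, None, None, 6, 12]
Rule: A leaf has 0 children.
Per-node child counts:
  node 24: 2 child(ren)
  node 14: 2 child(ren)
  node 5: 2 child(ren)
  node 4: 0 child(ren)
  node 7: 2 child(ren)
  node 6: 0 child(ren)
  node 12: 0 child(ren)
  node 19: 1 child(ren)
  node 20: 0 child(ren)
  node 28: 1 child(ren)
  node 48: 1 child(ren)
  node 43: 0 child(ren)
Matching nodes: [4, 6, 12, 20, 43]
Count of leaf nodes: 5


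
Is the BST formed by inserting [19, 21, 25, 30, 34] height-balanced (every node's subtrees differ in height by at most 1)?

Tree (level-order array): [19, None, 21, None, 25, None, 30, None, 34]
Definition: a tree is height-balanced if, at every node, |h(left) - h(right)| <= 1 (empty subtree has height -1).
Bottom-up per-node check:
  node 34: h_left=-1, h_right=-1, diff=0 [OK], height=0
  node 30: h_left=-1, h_right=0, diff=1 [OK], height=1
  node 25: h_left=-1, h_right=1, diff=2 [FAIL (|-1-1|=2 > 1)], height=2
  node 21: h_left=-1, h_right=2, diff=3 [FAIL (|-1-2|=3 > 1)], height=3
  node 19: h_left=-1, h_right=3, diff=4 [FAIL (|-1-3|=4 > 1)], height=4
Node 25 violates the condition: |-1 - 1| = 2 > 1.
Result: Not balanced


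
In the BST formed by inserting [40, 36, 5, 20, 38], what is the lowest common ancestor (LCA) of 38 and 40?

Tree insertion order: [40, 36, 5, 20, 38]
Tree (level-order array): [40, 36, None, 5, 38, None, 20]
In a BST, the LCA of p=38, q=40 is the first node v on the
root-to-leaf path with p <= v <= q (go left if both < v, right if both > v).
Walk from root:
  at 40: 38 <= 40 <= 40, this is the LCA
LCA = 40


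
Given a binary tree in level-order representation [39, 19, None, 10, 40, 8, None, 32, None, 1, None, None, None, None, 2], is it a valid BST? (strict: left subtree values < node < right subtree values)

Level-order array: [39, 19, None, 10, 40, 8, None, 32, None, 1, None, None, None, None, 2]
Validate using subtree bounds (lo, hi): at each node, require lo < value < hi,
then recurse left with hi=value and right with lo=value.
Preorder trace (stopping at first violation):
  at node 39 with bounds (-inf, +inf): OK
  at node 19 with bounds (-inf, 39): OK
  at node 10 with bounds (-inf, 19): OK
  at node 8 with bounds (-inf, 10): OK
  at node 1 with bounds (-inf, 8): OK
  at node 2 with bounds (1, 8): OK
  at node 40 with bounds (19, 39): VIOLATION
Node 40 violates its bound: not (19 < 40 < 39).
Result: Not a valid BST


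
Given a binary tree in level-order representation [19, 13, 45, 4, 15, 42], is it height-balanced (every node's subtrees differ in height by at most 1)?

Tree (level-order array): [19, 13, 45, 4, 15, 42]
Definition: a tree is height-balanced if, at every node, |h(left) - h(right)| <= 1 (empty subtree has height -1).
Bottom-up per-node check:
  node 4: h_left=-1, h_right=-1, diff=0 [OK], height=0
  node 15: h_left=-1, h_right=-1, diff=0 [OK], height=0
  node 13: h_left=0, h_right=0, diff=0 [OK], height=1
  node 42: h_left=-1, h_right=-1, diff=0 [OK], height=0
  node 45: h_left=0, h_right=-1, diff=1 [OK], height=1
  node 19: h_left=1, h_right=1, diff=0 [OK], height=2
All nodes satisfy the balance condition.
Result: Balanced


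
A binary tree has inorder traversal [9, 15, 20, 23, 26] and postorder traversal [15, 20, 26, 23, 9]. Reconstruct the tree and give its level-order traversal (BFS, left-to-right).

Inorder:   [9, 15, 20, 23, 26]
Postorder: [15, 20, 26, 23, 9]
Algorithm: postorder visits root last, so walk postorder right-to-left;
each value is the root of the current inorder slice — split it at that
value, recurse on the right subtree first, then the left.
Recursive splits:
  root=9; inorder splits into left=[], right=[15, 20, 23, 26]
  root=23; inorder splits into left=[15, 20], right=[26]
  root=26; inorder splits into left=[], right=[]
  root=20; inorder splits into left=[15], right=[]
  root=15; inorder splits into left=[], right=[]
Reconstructed level-order: [9, 23, 20, 26, 15]


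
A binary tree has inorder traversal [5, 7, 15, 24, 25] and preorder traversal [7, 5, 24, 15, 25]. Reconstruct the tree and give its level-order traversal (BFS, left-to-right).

Inorder:  [5, 7, 15, 24, 25]
Preorder: [7, 5, 24, 15, 25]
Algorithm: preorder visits root first, so consume preorder in order;
for each root, split the current inorder slice at that value into
left-subtree inorder and right-subtree inorder, then recurse.
Recursive splits:
  root=7; inorder splits into left=[5], right=[15, 24, 25]
  root=5; inorder splits into left=[], right=[]
  root=24; inorder splits into left=[15], right=[25]
  root=15; inorder splits into left=[], right=[]
  root=25; inorder splits into left=[], right=[]
Reconstructed level-order: [7, 5, 24, 15, 25]


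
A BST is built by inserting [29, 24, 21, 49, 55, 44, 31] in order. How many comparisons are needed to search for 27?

Search path for 27: 29 -> 24
Found: False
Comparisons: 2


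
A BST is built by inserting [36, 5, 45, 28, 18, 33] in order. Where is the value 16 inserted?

Starting tree (level order): [36, 5, 45, None, 28, None, None, 18, 33]
Insertion path: 36 -> 5 -> 28 -> 18
Result: insert 16 as left child of 18
Final tree (level order): [36, 5, 45, None, 28, None, None, 18, 33, 16]


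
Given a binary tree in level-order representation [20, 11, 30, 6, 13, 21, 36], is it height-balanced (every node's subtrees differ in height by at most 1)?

Tree (level-order array): [20, 11, 30, 6, 13, 21, 36]
Definition: a tree is height-balanced if, at every node, |h(left) - h(right)| <= 1 (empty subtree has height -1).
Bottom-up per-node check:
  node 6: h_left=-1, h_right=-1, diff=0 [OK], height=0
  node 13: h_left=-1, h_right=-1, diff=0 [OK], height=0
  node 11: h_left=0, h_right=0, diff=0 [OK], height=1
  node 21: h_left=-1, h_right=-1, diff=0 [OK], height=0
  node 36: h_left=-1, h_right=-1, diff=0 [OK], height=0
  node 30: h_left=0, h_right=0, diff=0 [OK], height=1
  node 20: h_left=1, h_right=1, diff=0 [OK], height=2
All nodes satisfy the balance condition.
Result: Balanced


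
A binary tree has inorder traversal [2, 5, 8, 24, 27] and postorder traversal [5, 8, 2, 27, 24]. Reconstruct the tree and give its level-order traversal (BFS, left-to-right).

Inorder:   [2, 5, 8, 24, 27]
Postorder: [5, 8, 2, 27, 24]
Algorithm: postorder visits root last, so walk postorder right-to-left;
each value is the root of the current inorder slice — split it at that
value, recurse on the right subtree first, then the left.
Recursive splits:
  root=24; inorder splits into left=[2, 5, 8], right=[27]
  root=27; inorder splits into left=[], right=[]
  root=2; inorder splits into left=[], right=[5, 8]
  root=8; inorder splits into left=[5], right=[]
  root=5; inorder splits into left=[], right=[]
Reconstructed level-order: [24, 2, 27, 8, 5]


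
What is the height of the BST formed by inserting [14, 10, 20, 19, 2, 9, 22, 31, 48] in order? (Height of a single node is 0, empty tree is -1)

Insertion order: [14, 10, 20, 19, 2, 9, 22, 31, 48]
Tree (level-order array): [14, 10, 20, 2, None, 19, 22, None, 9, None, None, None, 31, None, None, None, 48]
Compute height bottom-up (empty subtree = -1):
  height(9) = 1 + max(-1, -1) = 0
  height(2) = 1 + max(-1, 0) = 1
  height(10) = 1 + max(1, -1) = 2
  height(19) = 1 + max(-1, -1) = 0
  height(48) = 1 + max(-1, -1) = 0
  height(31) = 1 + max(-1, 0) = 1
  height(22) = 1 + max(-1, 1) = 2
  height(20) = 1 + max(0, 2) = 3
  height(14) = 1 + max(2, 3) = 4
Height = 4


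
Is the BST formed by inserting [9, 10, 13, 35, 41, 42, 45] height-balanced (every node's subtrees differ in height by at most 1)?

Tree (level-order array): [9, None, 10, None, 13, None, 35, None, 41, None, 42, None, 45]
Definition: a tree is height-balanced if, at every node, |h(left) - h(right)| <= 1 (empty subtree has height -1).
Bottom-up per-node check:
  node 45: h_left=-1, h_right=-1, diff=0 [OK], height=0
  node 42: h_left=-1, h_right=0, diff=1 [OK], height=1
  node 41: h_left=-1, h_right=1, diff=2 [FAIL (|-1-1|=2 > 1)], height=2
  node 35: h_left=-1, h_right=2, diff=3 [FAIL (|-1-2|=3 > 1)], height=3
  node 13: h_left=-1, h_right=3, diff=4 [FAIL (|-1-3|=4 > 1)], height=4
  node 10: h_left=-1, h_right=4, diff=5 [FAIL (|-1-4|=5 > 1)], height=5
  node 9: h_left=-1, h_right=5, diff=6 [FAIL (|-1-5|=6 > 1)], height=6
Node 41 violates the condition: |-1 - 1| = 2 > 1.
Result: Not balanced


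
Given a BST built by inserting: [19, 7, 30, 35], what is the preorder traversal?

Tree insertion order: [19, 7, 30, 35]
Tree (level-order array): [19, 7, 30, None, None, None, 35]
Preorder traversal: [19, 7, 30, 35]


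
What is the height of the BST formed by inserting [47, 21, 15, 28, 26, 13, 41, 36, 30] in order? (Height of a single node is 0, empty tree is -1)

Insertion order: [47, 21, 15, 28, 26, 13, 41, 36, 30]
Tree (level-order array): [47, 21, None, 15, 28, 13, None, 26, 41, None, None, None, None, 36, None, 30]
Compute height bottom-up (empty subtree = -1):
  height(13) = 1 + max(-1, -1) = 0
  height(15) = 1 + max(0, -1) = 1
  height(26) = 1 + max(-1, -1) = 0
  height(30) = 1 + max(-1, -1) = 0
  height(36) = 1 + max(0, -1) = 1
  height(41) = 1 + max(1, -1) = 2
  height(28) = 1 + max(0, 2) = 3
  height(21) = 1 + max(1, 3) = 4
  height(47) = 1 + max(4, -1) = 5
Height = 5


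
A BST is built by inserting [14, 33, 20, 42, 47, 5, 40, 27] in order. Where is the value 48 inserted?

Starting tree (level order): [14, 5, 33, None, None, 20, 42, None, 27, 40, 47]
Insertion path: 14 -> 33 -> 42 -> 47
Result: insert 48 as right child of 47
Final tree (level order): [14, 5, 33, None, None, 20, 42, None, 27, 40, 47, None, None, None, None, None, 48]


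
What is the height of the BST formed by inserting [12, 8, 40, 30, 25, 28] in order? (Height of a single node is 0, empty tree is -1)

Insertion order: [12, 8, 40, 30, 25, 28]
Tree (level-order array): [12, 8, 40, None, None, 30, None, 25, None, None, 28]
Compute height bottom-up (empty subtree = -1):
  height(8) = 1 + max(-1, -1) = 0
  height(28) = 1 + max(-1, -1) = 0
  height(25) = 1 + max(-1, 0) = 1
  height(30) = 1 + max(1, -1) = 2
  height(40) = 1 + max(2, -1) = 3
  height(12) = 1 + max(0, 3) = 4
Height = 4


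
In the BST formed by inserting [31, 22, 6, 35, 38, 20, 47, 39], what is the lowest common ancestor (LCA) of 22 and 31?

Tree insertion order: [31, 22, 6, 35, 38, 20, 47, 39]
Tree (level-order array): [31, 22, 35, 6, None, None, 38, None, 20, None, 47, None, None, 39]
In a BST, the LCA of p=22, q=31 is the first node v on the
root-to-leaf path with p <= v <= q (go left if both < v, right if both > v).
Walk from root:
  at 31: 22 <= 31 <= 31, this is the LCA
LCA = 31


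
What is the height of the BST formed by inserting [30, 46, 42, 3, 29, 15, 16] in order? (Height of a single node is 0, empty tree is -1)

Insertion order: [30, 46, 42, 3, 29, 15, 16]
Tree (level-order array): [30, 3, 46, None, 29, 42, None, 15, None, None, None, None, 16]
Compute height bottom-up (empty subtree = -1):
  height(16) = 1 + max(-1, -1) = 0
  height(15) = 1 + max(-1, 0) = 1
  height(29) = 1 + max(1, -1) = 2
  height(3) = 1 + max(-1, 2) = 3
  height(42) = 1 + max(-1, -1) = 0
  height(46) = 1 + max(0, -1) = 1
  height(30) = 1 + max(3, 1) = 4
Height = 4


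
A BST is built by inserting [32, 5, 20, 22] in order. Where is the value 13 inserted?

Starting tree (level order): [32, 5, None, None, 20, None, 22]
Insertion path: 32 -> 5 -> 20
Result: insert 13 as left child of 20
Final tree (level order): [32, 5, None, None, 20, 13, 22]


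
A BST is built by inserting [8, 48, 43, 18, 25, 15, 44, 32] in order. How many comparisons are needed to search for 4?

Search path for 4: 8
Found: False
Comparisons: 1


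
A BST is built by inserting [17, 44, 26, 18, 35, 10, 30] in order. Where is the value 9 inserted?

Starting tree (level order): [17, 10, 44, None, None, 26, None, 18, 35, None, None, 30]
Insertion path: 17 -> 10
Result: insert 9 as left child of 10
Final tree (level order): [17, 10, 44, 9, None, 26, None, None, None, 18, 35, None, None, 30]


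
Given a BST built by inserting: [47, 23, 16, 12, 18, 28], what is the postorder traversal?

Tree insertion order: [47, 23, 16, 12, 18, 28]
Tree (level-order array): [47, 23, None, 16, 28, 12, 18]
Postorder traversal: [12, 18, 16, 28, 23, 47]


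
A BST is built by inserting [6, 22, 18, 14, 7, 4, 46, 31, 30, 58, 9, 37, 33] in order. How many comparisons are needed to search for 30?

Search path for 30: 6 -> 22 -> 46 -> 31 -> 30
Found: True
Comparisons: 5


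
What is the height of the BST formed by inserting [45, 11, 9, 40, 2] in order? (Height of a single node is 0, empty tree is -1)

Insertion order: [45, 11, 9, 40, 2]
Tree (level-order array): [45, 11, None, 9, 40, 2]
Compute height bottom-up (empty subtree = -1):
  height(2) = 1 + max(-1, -1) = 0
  height(9) = 1 + max(0, -1) = 1
  height(40) = 1 + max(-1, -1) = 0
  height(11) = 1 + max(1, 0) = 2
  height(45) = 1 + max(2, -1) = 3
Height = 3


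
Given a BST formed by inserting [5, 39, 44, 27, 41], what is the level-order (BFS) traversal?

Tree insertion order: [5, 39, 44, 27, 41]
Tree (level-order array): [5, None, 39, 27, 44, None, None, 41]
BFS from the root, enqueuing left then right child of each popped node:
  queue [5] -> pop 5, enqueue [39], visited so far: [5]
  queue [39] -> pop 39, enqueue [27, 44], visited so far: [5, 39]
  queue [27, 44] -> pop 27, enqueue [none], visited so far: [5, 39, 27]
  queue [44] -> pop 44, enqueue [41], visited so far: [5, 39, 27, 44]
  queue [41] -> pop 41, enqueue [none], visited so far: [5, 39, 27, 44, 41]
Result: [5, 39, 27, 44, 41]


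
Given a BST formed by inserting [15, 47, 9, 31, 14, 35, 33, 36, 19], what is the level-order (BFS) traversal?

Tree insertion order: [15, 47, 9, 31, 14, 35, 33, 36, 19]
Tree (level-order array): [15, 9, 47, None, 14, 31, None, None, None, 19, 35, None, None, 33, 36]
BFS from the root, enqueuing left then right child of each popped node:
  queue [15] -> pop 15, enqueue [9, 47], visited so far: [15]
  queue [9, 47] -> pop 9, enqueue [14], visited so far: [15, 9]
  queue [47, 14] -> pop 47, enqueue [31], visited so far: [15, 9, 47]
  queue [14, 31] -> pop 14, enqueue [none], visited so far: [15, 9, 47, 14]
  queue [31] -> pop 31, enqueue [19, 35], visited so far: [15, 9, 47, 14, 31]
  queue [19, 35] -> pop 19, enqueue [none], visited so far: [15, 9, 47, 14, 31, 19]
  queue [35] -> pop 35, enqueue [33, 36], visited so far: [15, 9, 47, 14, 31, 19, 35]
  queue [33, 36] -> pop 33, enqueue [none], visited so far: [15, 9, 47, 14, 31, 19, 35, 33]
  queue [36] -> pop 36, enqueue [none], visited so far: [15, 9, 47, 14, 31, 19, 35, 33, 36]
Result: [15, 9, 47, 14, 31, 19, 35, 33, 36]


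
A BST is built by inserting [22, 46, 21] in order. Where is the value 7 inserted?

Starting tree (level order): [22, 21, 46]
Insertion path: 22 -> 21
Result: insert 7 as left child of 21
Final tree (level order): [22, 21, 46, 7]


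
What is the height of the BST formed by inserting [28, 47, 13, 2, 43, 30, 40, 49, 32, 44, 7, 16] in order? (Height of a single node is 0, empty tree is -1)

Insertion order: [28, 47, 13, 2, 43, 30, 40, 49, 32, 44, 7, 16]
Tree (level-order array): [28, 13, 47, 2, 16, 43, 49, None, 7, None, None, 30, 44, None, None, None, None, None, 40, None, None, 32]
Compute height bottom-up (empty subtree = -1):
  height(7) = 1 + max(-1, -1) = 0
  height(2) = 1 + max(-1, 0) = 1
  height(16) = 1 + max(-1, -1) = 0
  height(13) = 1 + max(1, 0) = 2
  height(32) = 1 + max(-1, -1) = 0
  height(40) = 1 + max(0, -1) = 1
  height(30) = 1 + max(-1, 1) = 2
  height(44) = 1 + max(-1, -1) = 0
  height(43) = 1 + max(2, 0) = 3
  height(49) = 1 + max(-1, -1) = 0
  height(47) = 1 + max(3, 0) = 4
  height(28) = 1 + max(2, 4) = 5
Height = 5


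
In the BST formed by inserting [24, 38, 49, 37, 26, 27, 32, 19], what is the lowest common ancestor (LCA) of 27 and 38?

Tree insertion order: [24, 38, 49, 37, 26, 27, 32, 19]
Tree (level-order array): [24, 19, 38, None, None, 37, 49, 26, None, None, None, None, 27, None, 32]
In a BST, the LCA of p=27, q=38 is the first node v on the
root-to-leaf path with p <= v <= q (go left if both < v, right if both > v).
Walk from root:
  at 24: both 27 and 38 > 24, go right
  at 38: 27 <= 38 <= 38, this is the LCA
LCA = 38


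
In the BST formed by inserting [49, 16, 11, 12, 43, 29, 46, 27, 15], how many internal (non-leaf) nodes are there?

Tree built from: [49, 16, 11, 12, 43, 29, 46, 27, 15]
Tree (level-order array): [49, 16, None, 11, 43, None, 12, 29, 46, None, 15, 27]
Rule: An internal node has at least one child.
Per-node child counts:
  node 49: 1 child(ren)
  node 16: 2 child(ren)
  node 11: 1 child(ren)
  node 12: 1 child(ren)
  node 15: 0 child(ren)
  node 43: 2 child(ren)
  node 29: 1 child(ren)
  node 27: 0 child(ren)
  node 46: 0 child(ren)
Matching nodes: [49, 16, 11, 12, 43, 29]
Count of internal (non-leaf) nodes: 6


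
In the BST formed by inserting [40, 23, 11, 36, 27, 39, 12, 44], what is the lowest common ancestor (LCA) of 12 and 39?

Tree insertion order: [40, 23, 11, 36, 27, 39, 12, 44]
Tree (level-order array): [40, 23, 44, 11, 36, None, None, None, 12, 27, 39]
In a BST, the LCA of p=12, q=39 is the first node v on the
root-to-leaf path with p <= v <= q (go left if both < v, right if both > v).
Walk from root:
  at 40: both 12 and 39 < 40, go left
  at 23: 12 <= 23 <= 39, this is the LCA
LCA = 23


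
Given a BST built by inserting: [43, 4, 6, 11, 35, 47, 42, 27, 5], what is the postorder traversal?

Tree insertion order: [43, 4, 6, 11, 35, 47, 42, 27, 5]
Tree (level-order array): [43, 4, 47, None, 6, None, None, 5, 11, None, None, None, 35, 27, 42]
Postorder traversal: [5, 27, 42, 35, 11, 6, 4, 47, 43]


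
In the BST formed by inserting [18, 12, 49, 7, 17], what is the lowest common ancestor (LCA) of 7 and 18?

Tree insertion order: [18, 12, 49, 7, 17]
Tree (level-order array): [18, 12, 49, 7, 17]
In a BST, the LCA of p=7, q=18 is the first node v on the
root-to-leaf path with p <= v <= q (go left if both < v, right if both > v).
Walk from root:
  at 18: 7 <= 18 <= 18, this is the LCA
LCA = 18


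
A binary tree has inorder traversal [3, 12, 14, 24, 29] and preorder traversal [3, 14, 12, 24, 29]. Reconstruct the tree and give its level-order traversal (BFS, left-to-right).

Inorder:  [3, 12, 14, 24, 29]
Preorder: [3, 14, 12, 24, 29]
Algorithm: preorder visits root first, so consume preorder in order;
for each root, split the current inorder slice at that value into
left-subtree inorder and right-subtree inorder, then recurse.
Recursive splits:
  root=3; inorder splits into left=[], right=[12, 14, 24, 29]
  root=14; inorder splits into left=[12], right=[24, 29]
  root=12; inorder splits into left=[], right=[]
  root=24; inorder splits into left=[], right=[29]
  root=29; inorder splits into left=[], right=[]
Reconstructed level-order: [3, 14, 12, 24, 29]


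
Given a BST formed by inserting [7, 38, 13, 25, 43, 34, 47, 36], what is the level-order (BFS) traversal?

Tree insertion order: [7, 38, 13, 25, 43, 34, 47, 36]
Tree (level-order array): [7, None, 38, 13, 43, None, 25, None, 47, None, 34, None, None, None, 36]
BFS from the root, enqueuing left then right child of each popped node:
  queue [7] -> pop 7, enqueue [38], visited so far: [7]
  queue [38] -> pop 38, enqueue [13, 43], visited so far: [7, 38]
  queue [13, 43] -> pop 13, enqueue [25], visited so far: [7, 38, 13]
  queue [43, 25] -> pop 43, enqueue [47], visited so far: [7, 38, 13, 43]
  queue [25, 47] -> pop 25, enqueue [34], visited so far: [7, 38, 13, 43, 25]
  queue [47, 34] -> pop 47, enqueue [none], visited so far: [7, 38, 13, 43, 25, 47]
  queue [34] -> pop 34, enqueue [36], visited so far: [7, 38, 13, 43, 25, 47, 34]
  queue [36] -> pop 36, enqueue [none], visited so far: [7, 38, 13, 43, 25, 47, 34, 36]
Result: [7, 38, 13, 43, 25, 47, 34, 36]
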